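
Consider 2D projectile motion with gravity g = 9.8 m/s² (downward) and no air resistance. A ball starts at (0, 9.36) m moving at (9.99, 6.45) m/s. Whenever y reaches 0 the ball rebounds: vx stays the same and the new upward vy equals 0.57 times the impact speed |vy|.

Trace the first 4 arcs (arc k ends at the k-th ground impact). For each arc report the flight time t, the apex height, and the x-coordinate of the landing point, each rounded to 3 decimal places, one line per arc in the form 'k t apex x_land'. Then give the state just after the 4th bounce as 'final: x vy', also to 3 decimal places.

1 2.189 11.483 21.868
2 1.745 3.731 39.302
3 0.995 1.212 49.239
4 0.567 0.394 54.903
final: 54.903 1.584

Arc 1: start y=9.360, vy=6.450 → t=2.189, apex=11.483, x_land=21.868, impact vy=-15.002
  bounce: vy ← 0.57·15.002 = 8.551
Arc 2: start y=0.000, vy=8.551 → t=1.745, apex=3.731, x_land=39.302, impact vy=-8.551
  bounce: vy ← 0.57·8.551 = 4.874
Arc 3: start y=0.000, vy=4.874 → t=0.995, apex=1.212, x_land=49.239, impact vy=-4.874
  bounce: vy ← 0.57·4.874 = 2.778
Arc 4: start y=0.000, vy=2.778 → t=0.567, apex=0.394, x_land=54.903, impact vy=-2.778
  bounce: vy ← 0.57·2.778 = 1.584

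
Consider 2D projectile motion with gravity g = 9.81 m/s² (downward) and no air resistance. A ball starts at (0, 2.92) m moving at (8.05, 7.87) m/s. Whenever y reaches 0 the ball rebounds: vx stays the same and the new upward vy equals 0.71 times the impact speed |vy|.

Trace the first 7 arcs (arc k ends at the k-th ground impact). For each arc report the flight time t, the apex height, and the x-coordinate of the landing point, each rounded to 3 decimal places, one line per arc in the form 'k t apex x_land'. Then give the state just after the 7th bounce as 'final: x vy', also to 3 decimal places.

Arc 1: start y=2.920, vy=7.870 → t=1.915, apex=6.077, x_land=15.418, impact vy=-10.919
  bounce: vy ← 0.71·10.919 = 7.753
Arc 2: start y=0.000, vy=7.753 → t=1.581, apex=3.063, x_land=28.142, impact vy=-7.753
  bounce: vy ← 0.71·7.753 = 5.504
Arc 3: start y=0.000, vy=5.504 → t=1.122, apex=1.544, x_land=37.175, impact vy=-5.504
  bounce: vy ← 0.71·5.504 = 3.908
Arc 4: start y=0.000, vy=3.908 → t=0.797, apex=0.778, x_land=43.589, impact vy=-3.908
  bounce: vy ← 0.71·3.908 = 2.775
Arc 5: start y=0.000, vy=2.775 → t=0.566, apex=0.392, x_land=48.143, impact vy=-2.775
  bounce: vy ← 0.71·2.775 = 1.970
Arc 6: start y=0.000, vy=1.970 → t=0.402, apex=0.198, x_land=51.376, impact vy=-1.970
  bounce: vy ← 0.71·1.970 = 1.399
Arc 7: start y=0.000, vy=1.399 → t=0.285, apex=0.100, x_land=53.672, impact vy=-1.399
  bounce: vy ← 0.71·1.399 = 0.993

1 1.915 6.077 15.418
2 1.581 3.063 28.142
3 1.122 1.544 37.175
4 0.797 0.778 43.589
5 0.566 0.392 48.143
6 0.402 0.198 51.376
7 0.285 0.100 53.672
final: 53.672 0.993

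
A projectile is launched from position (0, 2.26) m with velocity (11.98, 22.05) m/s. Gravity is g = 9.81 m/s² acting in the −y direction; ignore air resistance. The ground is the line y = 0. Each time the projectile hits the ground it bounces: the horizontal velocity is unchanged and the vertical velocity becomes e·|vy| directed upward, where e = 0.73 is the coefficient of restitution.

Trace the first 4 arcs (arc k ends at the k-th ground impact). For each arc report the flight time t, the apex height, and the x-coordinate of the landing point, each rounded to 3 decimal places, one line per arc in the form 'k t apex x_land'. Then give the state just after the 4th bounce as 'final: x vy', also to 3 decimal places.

Arc 1: start y=2.260, vy=22.050 → t=4.596, apex=27.041, x_land=55.056, impact vy=-23.034
  bounce: vy ← 0.73·23.034 = 16.814
Arc 2: start y=0.000, vy=16.814 → t=3.428, apex=14.410, x_land=96.124, impact vy=-16.814
  bounce: vy ← 0.73·16.814 = 12.275
Arc 3: start y=0.000, vy=12.275 → t=2.502, apex=7.679, x_land=126.103, impact vy=-12.275
  bounce: vy ← 0.73·12.275 = 8.960
Arc 4: start y=0.000, vy=8.960 → t=1.827, apex=4.092, x_land=147.988, impact vy=-8.960
  bounce: vy ← 0.73·8.960 = 6.541

1 4.596 27.041 55.056
2 3.428 14.410 96.124
3 2.502 7.679 126.103
4 1.827 4.092 147.988
final: 147.988 6.541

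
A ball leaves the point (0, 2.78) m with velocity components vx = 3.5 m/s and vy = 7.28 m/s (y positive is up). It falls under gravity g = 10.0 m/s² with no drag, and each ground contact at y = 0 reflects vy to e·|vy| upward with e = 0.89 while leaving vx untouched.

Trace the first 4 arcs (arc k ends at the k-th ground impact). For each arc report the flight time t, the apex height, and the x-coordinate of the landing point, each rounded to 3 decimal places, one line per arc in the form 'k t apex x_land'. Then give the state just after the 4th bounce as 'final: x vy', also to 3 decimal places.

Arc 1: start y=2.780, vy=7.280 → t=1.770, apex=5.430, x_land=6.195, impact vy=-10.421
  bounce: vy ← 0.89·10.421 = 9.275
Arc 2: start y=0.000, vy=9.275 → t=1.855, apex=4.301, x_land=12.688, impact vy=-9.275
  bounce: vy ← 0.89·9.275 = 8.255
Arc 3: start y=0.000, vy=8.255 → t=1.651, apex=3.407, x_land=18.466, impact vy=-8.255
  bounce: vy ← 0.89·8.255 = 7.347
Arc 4: start y=0.000, vy=7.347 → t=1.469, apex=2.699, x_land=23.608, impact vy=-7.347
  bounce: vy ← 0.89·7.347 = 6.538

1 1.770 5.430 6.195
2 1.855 4.301 12.688
3 1.651 3.407 18.466
4 1.469 2.699 23.608
final: 23.608 6.538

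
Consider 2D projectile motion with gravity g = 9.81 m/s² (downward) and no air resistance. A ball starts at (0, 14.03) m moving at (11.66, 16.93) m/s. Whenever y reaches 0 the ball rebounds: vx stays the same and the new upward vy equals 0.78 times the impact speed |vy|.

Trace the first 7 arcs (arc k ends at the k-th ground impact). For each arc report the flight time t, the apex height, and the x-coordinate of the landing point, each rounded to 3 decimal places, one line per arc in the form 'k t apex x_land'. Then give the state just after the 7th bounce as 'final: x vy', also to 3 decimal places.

Arc 1: start y=14.030, vy=16.930 → t=4.142, apex=28.639, x_land=48.297, impact vy=-23.704
  bounce: vy ← 0.78·23.704 = 18.489
Arc 2: start y=0.000, vy=18.489 → t=3.769, apex=17.424, x_land=92.249, impact vy=-18.489
  bounce: vy ← 0.78·18.489 = 14.422
Arc 3: start y=0.000, vy=14.422 → t=2.940, apex=10.601, x_land=126.532, impact vy=-14.422
  bounce: vy ← 0.78·14.422 = 11.249
Arc 4: start y=0.000, vy=11.249 → t=2.293, apex=6.449, x_land=153.273, impact vy=-11.249
  bounce: vy ← 0.78·11.249 = 8.774
Arc 5: start y=0.000, vy=8.774 → t=1.789, apex=3.924, x_land=174.130, impact vy=-8.774
  bounce: vy ← 0.78·8.774 = 6.844
Arc 6: start y=0.000, vy=6.844 → t=1.395, apex=2.387, x_land=190.399, impact vy=-6.844
  bounce: vy ← 0.78·6.844 = 5.338
Arc 7: start y=0.000, vy=5.338 → t=1.088, apex=1.452, x_land=203.089, impact vy=-5.338
  bounce: vy ← 0.78·5.338 = 4.164

1 4.142 28.639 48.297
2 3.769 17.424 92.249
3 2.940 10.601 126.532
4 2.293 6.449 153.273
5 1.789 3.924 174.130
6 1.395 2.387 190.399
7 1.088 1.452 203.089
final: 203.089 4.164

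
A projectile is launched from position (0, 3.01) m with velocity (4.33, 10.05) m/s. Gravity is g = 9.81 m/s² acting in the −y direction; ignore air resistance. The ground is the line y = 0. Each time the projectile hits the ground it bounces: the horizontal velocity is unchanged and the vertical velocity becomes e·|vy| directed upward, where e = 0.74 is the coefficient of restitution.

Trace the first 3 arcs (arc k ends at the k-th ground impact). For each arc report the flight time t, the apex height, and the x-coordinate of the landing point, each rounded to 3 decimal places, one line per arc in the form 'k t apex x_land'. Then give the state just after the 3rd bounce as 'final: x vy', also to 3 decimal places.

1 2.314 8.158 10.020
2 1.909 4.467 18.285
3 1.412 2.446 24.400
final: 24.400 5.127

Arc 1: start y=3.010, vy=10.050 → t=2.314, apex=8.158, x_land=10.020, impact vy=-12.651
  bounce: vy ← 0.74·12.651 = 9.362
Arc 2: start y=0.000, vy=9.362 → t=1.909, apex=4.467, x_land=18.285, impact vy=-9.362
  bounce: vy ← 0.74·9.362 = 6.928
Arc 3: start y=0.000, vy=6.928 → t=1.412, apex=2.446, x_land=24.400, impact vy=-6.928
  bounce: vy ← 0.74·6.928 = 5.127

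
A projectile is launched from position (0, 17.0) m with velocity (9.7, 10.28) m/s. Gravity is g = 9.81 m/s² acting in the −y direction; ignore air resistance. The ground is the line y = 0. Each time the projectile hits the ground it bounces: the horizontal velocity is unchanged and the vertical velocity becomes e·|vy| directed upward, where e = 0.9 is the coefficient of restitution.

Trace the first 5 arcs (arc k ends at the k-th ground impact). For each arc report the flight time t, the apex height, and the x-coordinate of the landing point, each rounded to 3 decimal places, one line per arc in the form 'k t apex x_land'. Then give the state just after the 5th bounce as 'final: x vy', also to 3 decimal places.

1 3.184 22.386 30.887
2 3.845 18.133 68.188
3 3.461 14.688 101.758
4 3.115 11.897 131.972
5 2.803 9.637 159.164
final: 159.164 12.375

Arc 1: start y=17.000, vy=10.280 → t=3.184, apex=22.386, x_land=30.887, impact vy=-20.958
  bounce: vy ← 0.9·20.958 = 18.862
Arc 2: start y=0.000, vy=18.862 → t=3.845, apex=18.133, x_land=68.188, impact vy=-18.862
  bounce: vy ← 0.9·18.862 = 16.976
Arc 3: start y=0.000, vy=16.976 → t=3.461, apex=14.688, x_land=101.758, impact vy=-16.976
  bounce: vy ← 0.9·16.976 = 15.278
Arc 4: start y=0.000, vy=15.278 → t=3.115, apex=11.897, x_land=131.972, impact vy=-15.278
  bounce: vy ← 0.9·15.278 = 13.750
Arc 5: start y=0.000, vy=13.750 → t=2.803, apex=9.637, x_land=159.164, impact vy=-13.750
  bounce: vy ← 0.9·13.750 = 12.375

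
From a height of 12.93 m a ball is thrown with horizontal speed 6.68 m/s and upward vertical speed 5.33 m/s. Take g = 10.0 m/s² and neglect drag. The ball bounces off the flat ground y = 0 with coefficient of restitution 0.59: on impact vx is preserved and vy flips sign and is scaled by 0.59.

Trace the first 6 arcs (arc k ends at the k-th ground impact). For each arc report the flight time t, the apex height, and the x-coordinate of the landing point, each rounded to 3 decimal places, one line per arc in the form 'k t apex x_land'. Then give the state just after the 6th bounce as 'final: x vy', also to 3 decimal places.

1 2.227 14.350 14.877
2 1.999 4.995 28.231
3 1.179 1.739 36.110
4 0.696 0.605 40.758
5 0.411 0.211 43.501
6 0.242 0.073 45.119
final: 45.119 0.715

Arc 1: start y=12.930, vy=5.330 → t=2.227, apex=14.350, x_land=14.877, impact vy=-16.941
  bounce: vy ← 0.59·16.941 = 9.995
Arc 2: start y=0.000, vy=9.995 → t=1.999, apex=4.995, x_land=28.231, impact vy=-9.995
  bounce: vy ← 0.59·9.995 = 5.897
Arc 3: start y=0.000, vy=5.897 → t=1.179, apex=1.739, x_land=36.110, impact vy=-5.897
  bounce: vy ← 0.59·5.897 = 3.479
Arc 4: start y=0.000, vy=3.479 → t=0.696, apex=0.605, x_land=40.758, impact vy=-3.479
  bounce: vy ← 0.59·3.479 = 2.053
Arc 5: start y=0.000, vy=2.053 → t=0.411, apex=0.211, x_land=43.501, impact vy=-2.053
  bounce: vy ← 0.59·2.053 = 1.211
Arc 6: start y=0.000, vy=1.211 → t=0.242, apex=0.073, x_land=45.119, impact vy=-1.211
  bounce: vy ← 0.59·1.211 = 0.715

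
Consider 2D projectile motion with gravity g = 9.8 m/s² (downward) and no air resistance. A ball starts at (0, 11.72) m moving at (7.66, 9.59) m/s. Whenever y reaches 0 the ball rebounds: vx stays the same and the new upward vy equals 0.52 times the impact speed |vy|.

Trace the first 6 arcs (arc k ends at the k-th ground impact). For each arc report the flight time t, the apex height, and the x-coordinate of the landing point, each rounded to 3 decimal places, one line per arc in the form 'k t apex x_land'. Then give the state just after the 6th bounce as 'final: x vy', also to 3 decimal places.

Arc 1: start y=11.720, vy=9.590 → t=2.809, apex=16.412, x_land=21.515, impact vy=-17.935
  bounce: vy ← 0.52·17.935 = 9.326
Arc 2: start y=0.000, vy=9.326 → t=1.903, apex=4.438, x_land=36.094, impact vy=-9.326
  bounce: vy ← 0.52·9.326 = 4.850
Arc 3: start y=0.000, vy=4.850 → t=0.990, apex=1.200, x_land=43.676, impact vy=-4.850
  bounce: vy ← 0.52·4.850 = 2.522
Arc 4: start y=0.000, vy=2.522 → t=0.515, apex=0.324, x_land=47.618, impact vy=-2.522
  bounce: vy ← 0.52·2.522 = 1.311
Arc 5: start y=0.000, vy=1.311 → t=0.268, apex=0.088, x_land=49.668, impact vy=-1.311
  bounce: vy ← 0.52·1.311 = 0.682
Arc 6: start y=0.000, vy=0.682 → t=0.139, apex=0.024, x_land=50.734, impact vy=-0.682
  bounce: vy ← 0.52·0.682 = 0.355

1 2.809 16.412 21.515
2 1.903 4.438 36.094
3 0.990 1.200 43.676
4 0.515 0.324 47.618
5 0.268 0.088 49.668
6 0.139 0.024 50.734
final: 50.734 0.355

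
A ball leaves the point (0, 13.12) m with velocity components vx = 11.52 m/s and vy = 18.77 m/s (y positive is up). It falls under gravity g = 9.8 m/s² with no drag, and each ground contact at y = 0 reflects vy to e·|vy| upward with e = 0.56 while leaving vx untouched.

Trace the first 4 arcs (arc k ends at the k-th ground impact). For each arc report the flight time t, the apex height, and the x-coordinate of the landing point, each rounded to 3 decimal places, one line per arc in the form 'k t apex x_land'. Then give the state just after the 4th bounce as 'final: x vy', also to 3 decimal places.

Arc 1: start y=13.120, vy=18.770 → t=4.434, apex=31.095, x_land=51.085, impact vy=-24.687
  bounce: vy ← 0.56·24.687 = 13.825
Arc 2: start y=0.000, vy=13.825 → t=2.821, apex=9.751, x_land=83.587, impact vy=-13.825
  bounce: vy ← 0.56·13.825 = 7.742
Arc 3: start y=0.000, vy=7.742 → t=1.580, apex=3.058, x_land=101.789, impact vy=-7.742
  bounce: vy ← 0.56·7.742 = 4.335
Arc 4: start y=0.000, vy=4.335 → t=0.885, apex=0.959, x_land=111.982, impact vy=-4.335
  bounce: vy ← 0.56·4.335 = 2.428

1 4.434 31.095 51.085
2 2.821 9.751 83.587
3 1.580 3.058 101.789
4 0.885 0.959 111.982
final: 111.982 2.428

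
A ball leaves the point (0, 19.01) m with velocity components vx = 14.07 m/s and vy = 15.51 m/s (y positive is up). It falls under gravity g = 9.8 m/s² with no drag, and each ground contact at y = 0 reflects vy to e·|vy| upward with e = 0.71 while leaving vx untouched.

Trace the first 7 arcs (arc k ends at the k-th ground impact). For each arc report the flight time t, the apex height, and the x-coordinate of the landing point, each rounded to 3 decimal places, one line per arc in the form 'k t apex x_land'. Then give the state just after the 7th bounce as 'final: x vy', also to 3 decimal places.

Arc 1: start y=19.010, vy=15.510 → t=4.109, apex=31.283, x_land=57.819, impact vy=-24.762
  bounce: vy ← 0.71·24.762 = 17.581
Arc 2: start y=0.000, vy=17.581 → t=3.588, apex=15.770, x_land=108.302, impact vy=-17.581
  bounce: vy ← 0.71·17.581 = 12.483
Arc 3: start y=0.000, vy=12.483 → t=2.547, apex=7.950, x_land=144.144, impact vy=-12.483
  bounce: vy ← 0.71·12.483 = 8.863
Arc 4: start y=0.000, vy=8.863 → t=1.809, apex=4.007, x_land=169.593, impact vy=-8.863
  bounce: vy ← 0.71·8.863 = 6.292
Arc 5: start y=0.000, vy=6.292 → t=1.284, apex=2.020, x_land=187.661, impact vy=-6.292
  bounce: vy ← 0.71·6.292 = 4.468
Arc 6: start y=0.000, vy=4.468 → t=0.912, apex=1.018, x_land=200.489, impact vy=-4.468
  bounce: vy ← 0.71·4.468 = 3.172
Arc 7: start y=0.000, vy=3.172 → t=0.647, apex=0.513, x_land=209.598, impact vy=-3.172
  bounce: vy ← 0.71·3.172 = 2.252

1 4.109 31.283 57.819
2 3.588 15.770 108.302
3 2.547 7.950 144.144
4 1.809 4.007 169.593
5 1.284 2.020 187.661
6 0.912 1.018 200.489
7 0.647 0.513 209.598
final: 209.598 2.252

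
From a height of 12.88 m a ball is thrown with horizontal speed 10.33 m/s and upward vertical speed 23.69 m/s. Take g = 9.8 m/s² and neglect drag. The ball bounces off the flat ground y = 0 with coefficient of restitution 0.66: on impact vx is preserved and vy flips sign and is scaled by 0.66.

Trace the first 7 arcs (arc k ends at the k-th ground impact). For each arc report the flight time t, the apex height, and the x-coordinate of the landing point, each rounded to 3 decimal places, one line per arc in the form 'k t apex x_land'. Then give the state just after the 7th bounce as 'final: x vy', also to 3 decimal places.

1 5.328 41.513 55.039
2 3.842 18.083 94.728
3 2.536 7.877 120.922
4 1.674 3.431 138.211
5 1.105 1.495 149.621
6 0.729 0.651 157.152
7 0.481 0.284 162.123
final: 162.123 1.556

Arc 1: start y=12.880, vy=23.690 → t=5.328, apex=41.513, x_land=55.039, impact vy=-28.525
  bounce: vy ← 0.66·28.525 = 18.826
Arc 2: start y=0.000, vy=18.826 → t=3.842, apex=18.083, x_land=94.728, impact vy=-18.826
  bounce: vy ← 0.66·18.826 = 12.425
Arc 3: start y=0.000, vy=12.425 → t=2.536, apex=7.877, x_land=120.922, impact vy=-12.425
  bounce: vy ← 0.66·12.425 = 8.201
Arc 4: start y=0.000, vy=8.201 → t=1.674, apex=3.431, x_land=138.211, impact vy=-8.201
  bounce: vy ← 0.66·8.201 = 5.413
Arc 5: start y=0.000, vy=5.413 → t=1.105, apex=1.495, x_land=149.621, impact vy=-5.413
  bounce: vy ← 0.66·5.413 = 3.572
Arc 6: start y=0.000, vy=3.572 → t=0.729, apex=0.651, x_land=157.152, impact vy=-3.572
  bounce: vy ← 0.66·3.572 = 2.358
Arc 7: start y=0.000, vy=2.358 → t=0.481, apex=0.284, x_land=162.123, impact vy=-2.358
  bounce: vy ← 0.66·2.358 = 1.556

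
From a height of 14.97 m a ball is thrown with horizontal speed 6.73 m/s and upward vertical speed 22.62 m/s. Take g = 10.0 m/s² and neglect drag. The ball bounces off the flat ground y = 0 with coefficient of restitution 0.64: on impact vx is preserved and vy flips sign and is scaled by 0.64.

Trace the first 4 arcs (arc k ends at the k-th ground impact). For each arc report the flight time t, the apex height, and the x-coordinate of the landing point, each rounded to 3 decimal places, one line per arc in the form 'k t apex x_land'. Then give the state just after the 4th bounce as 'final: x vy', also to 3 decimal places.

Arc 1: start y=14.970, vy=22.620 → t=5.110, apex=40.553, x_land=34.390, impact vy=-28.479
  bounce: vy ← 0.64·28.479 = 18.227
Arc 2: start y=0.000, vy=18.227 → t=3.645, apex=16.611, x_land=58.923, impact vy=-18.227
  bounce: vy ← 0.64·18.227 = 11.665
Arc 3: start y=0.000, vy=11.665 → t=2.333, apex=6.804, x_land=74.624, impact vy=-11.665
  bounce: vy ← 0.64·11.665 = 7.466
Arc 4: start y=0.000, vy=7.466 → t=1.493, apex=2.787, x_land=84.673, impact vy=-7.466
  bounce: vy ← 0.64·7.466 = 4.778

1 5.110 40.553 34.390
2 3.645 16.611 58.923
3 2.333 6.804 74.624
4 1.493 2.787 84.673
final: 84.673 4.778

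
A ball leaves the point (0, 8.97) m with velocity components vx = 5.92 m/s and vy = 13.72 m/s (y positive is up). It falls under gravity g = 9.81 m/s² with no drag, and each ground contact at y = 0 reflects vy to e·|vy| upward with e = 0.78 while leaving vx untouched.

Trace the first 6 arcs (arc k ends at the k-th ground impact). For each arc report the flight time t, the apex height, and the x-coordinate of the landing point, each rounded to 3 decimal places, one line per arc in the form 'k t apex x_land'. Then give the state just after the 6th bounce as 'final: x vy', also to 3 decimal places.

1 3.344 18.564 19.797
2 3.035 11.294 37.763
3 2.367 6.872 51.777
4 1.846 4.181 62.708
5 1.440 2.544 71.234
6 1.123 1.547 77.884
final: 77.884 4.298

Arc 1: start y=8.970, vy=13.720 → t=3.344, apex=18.564, x_land=19.797, impact vy=-19.085
  bounce: vy ← 0.78·19.085 = 14.886
Arc 2: start y=0.000, vy=14.886 → t=3.035, apex=11.294, x_land=37.763, impact vy=-14.886
  bounce: vy ← 0.78·14.886 = 11.611
Arc 3: start y=0.000, vy=11.611 → t=2.367, apex=6.872, x_land=51.777, impact vy=-11.611
  bounce: vy ← 0.78·11.611 = 9.057
Arc 4: start y=0.000, vy=9.057 → t=1.846, apex=4.181, x_land=62.708, impact vy=-9.057
  bounce: vy ← 0.78·9.057 = 7.064
Arc 5: start y=0.000, vy=7.064 → t=1.440, apex=2.544, x_land=71.234, impact vy=-7.064
  bounce: vy ← 0.78·7.064 = 5.510
Arc 6: start y=0.000, vy=5.510 → t=1.123, apex=1.547, x_land=77.884, impact vy=-5.510
  bounce: vy ← 0.78·5.510 = 4.298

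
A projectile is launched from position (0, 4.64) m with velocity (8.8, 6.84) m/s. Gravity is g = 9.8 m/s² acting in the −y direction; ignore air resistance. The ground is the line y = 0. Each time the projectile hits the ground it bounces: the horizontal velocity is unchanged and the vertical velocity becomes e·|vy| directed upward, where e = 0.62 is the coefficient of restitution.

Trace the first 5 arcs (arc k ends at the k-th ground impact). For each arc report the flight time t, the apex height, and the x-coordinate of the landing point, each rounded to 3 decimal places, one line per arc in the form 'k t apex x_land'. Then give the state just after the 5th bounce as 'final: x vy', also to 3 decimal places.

Arc 1: start y=4.640, vy=6.840 → t=1.895, apex=7.027, x_land=16.680, impact vy=-11.736
  bounce: vy ← 0.62·11.736 = 7.276
Arc 2: start y=0.000, vy=7.276 → t=1.485, apex=2.701, x_land=29.748, impact vy=-7.276
  bounce: vy ← 0.62·7.276 = 4.511
Arc 3: start y=0.000, vy=4.511 → t=0.921, apex=1.038, x_land=37.850, impact vy=-4.511
  bounce: vy ← 0.62·4.511 = 2.797
Arc 4: start y=0.000, vy=2.797 → t=0.571, apex=0.399, x_land=42.873, impact vy=-2.797
  bounce: vy ← 0.62·2.797 = 1.734
Arc 5: start y=0.000, vy=1.734 → t=0.354, apex=0.153, x_land=45.987, impact vy=-1.734
  bounce: vy ← 0.62·1.734 = 1.075

1 1.895 7.027 16.680
2 1.485 2.701 29.748
3 0.921 1.038 37.850
4 0.571 0.399 42.873
5 0.354 0.153 45.987
final: 45.987 1.075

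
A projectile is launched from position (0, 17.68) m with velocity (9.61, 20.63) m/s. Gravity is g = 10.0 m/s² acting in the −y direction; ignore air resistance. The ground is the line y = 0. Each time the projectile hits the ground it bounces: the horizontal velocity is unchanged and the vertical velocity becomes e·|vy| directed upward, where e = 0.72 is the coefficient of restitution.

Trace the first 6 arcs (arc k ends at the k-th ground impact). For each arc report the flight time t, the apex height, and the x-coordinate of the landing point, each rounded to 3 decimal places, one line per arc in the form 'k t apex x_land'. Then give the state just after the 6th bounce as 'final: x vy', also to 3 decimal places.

Arc 1: start y=17.680, vy=20.630 → t=4.854, apex=38.960, x_land=46.651, impact vy=-27.914
  bounce: vy ← 0.72·27.914 = 20.098
Arc 2: start y=0.000, vy=20.098 → t=4.020, apex=20.197, x_land=85.280, impact vy=-20.098
  bounce: vy ← 0.72·20.098 = 14.471
Arc 3: start y=0.000, vy=14.471 → t=2.894, apex=10.470, x_land=113.092, impact vy=-14.471
  bounce: vy ← 0.72·14.471 = 10.419
Arc 4: start y=0.000, vy=10.419 → t=2.084, apex=5.428, x_land=133.117, impact vy=-10.419
  bounce: vy ← 0.72·10.419 = 7.502
Arc 5: start y=0.000, vy=7.502 → t=1.500, apex=2.814, x_land=147.535, impact vy=-7.502
  bounce: vy ← 0.72·7.502 = 5.401
Arc 6: start y=0.000, vy=5.401 → t=1.080, apex=1.459, x_land=157.916, impact vy=-5.401
  bounce: vy ← 0.72·5.401 = 3.889

1 4.854 38.960 46.651
2 4.020 20.197 85.280
3 2.894 10.470 113.092
4 2.084 5.428 133.117
5 1.500 2.814 147.535
6 1.080 1.459 157.916
final: 157.916 3.889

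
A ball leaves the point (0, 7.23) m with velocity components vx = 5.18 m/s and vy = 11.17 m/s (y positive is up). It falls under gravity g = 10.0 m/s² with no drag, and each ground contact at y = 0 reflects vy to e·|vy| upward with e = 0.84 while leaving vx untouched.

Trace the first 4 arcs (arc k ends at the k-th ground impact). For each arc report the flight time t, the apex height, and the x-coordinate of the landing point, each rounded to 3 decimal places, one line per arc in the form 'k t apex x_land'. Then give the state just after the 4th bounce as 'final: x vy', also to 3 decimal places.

1 2.758 13.468 14.288
2 2.757 9.503 28.570
3 2.316 6.706 40.568
4 1.946 4.731 50.646
final: 50.646 8.171

Arc 1: start y=7.230, vy=11.170 → t=2.758, apex=13.468, x_land=14.288, impact vy=-16.412
  bounce: vy ← 0.84·16.412 = 13.786
Arc 2: start y=0.000, vy=13.786 → t=2.757, apex=9.503, x_land=28.570, impact vy=-13.786
  bounce: vy ← 0.84·13.786 = 11.581
Arc 3: start y=0.000, vy=11.581 → t=2.316, apex=6.706, x_land=40.568, impact vy=-11.581
  bounce: vy ← 0.84·11.581 = 9.728
Arc 4: start y=0.000, vy=9.728 → t=1.946, apex=4.731, x_land=50.646, impact vy=-9.728
  bounce: vy ← 0.84·9.728 = 8.171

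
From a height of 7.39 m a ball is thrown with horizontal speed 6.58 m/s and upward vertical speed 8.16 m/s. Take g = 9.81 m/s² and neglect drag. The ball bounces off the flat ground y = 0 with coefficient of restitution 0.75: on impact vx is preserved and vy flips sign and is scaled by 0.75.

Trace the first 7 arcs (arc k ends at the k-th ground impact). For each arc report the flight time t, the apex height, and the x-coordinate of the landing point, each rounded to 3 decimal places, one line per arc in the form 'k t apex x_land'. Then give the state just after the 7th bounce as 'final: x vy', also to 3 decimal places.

1 2.315 10.784 15.230
2 2.224 6.066 29.864
3 1.668 3.412 40.840
4 1.251 1.919 49.072
5 0.938 1.080 55.246
6 0.704 0.607 59.877
7 0.528 0.342 63.350
final: 63.350 1.942

Arc 1: start y=7.390, vy=8.160 → t=2.315, apex=10.784, x_land=15.230, impact vy=-14.546
  bounce: vy ← 0.75·14.546 = 10.909
Arc 2: start y=0.000, vy=10.909 → t=2.224, apex=6.066, x_land=29.864, impact vy=-10.909
  bounce: vy ← 0.75·10.909 = 8.182
Arc 3: start y=0.000, vy=8.182 → t=1.668, apex=3.412, x_land=40.840, impact vy=-8.182
  bounce: vy ← 0.75·8.182 = 6.136
Arc 4: start y=0.000, vy=6.136 → t=1.251, apex=1.919, x_land=49.072, impact vy=-6.136
  bounce: vy ← 0.75·6.136 = 4.602
Arc 5: start y=0.000, vy=4.602 → t=0.938, apex=1.080, x_land=55.246, impact vy=-4.602
  bounce: vy ← 0.75·4.602 = 3.452
Arc 6: start y=0.000, vy=3.452 → t=0.704, apex=0.607, x_land=59.877, impact vy=-3.452
  bounce: vy ← 0.75·3.452 = 2.589
Arc 7: start y=0.000, vy=2.589 → t=0.528, apex=0.342, x_land=63.350, impact vy=-2.589
  bounce: vy ← 0.75·2.589 = 1.942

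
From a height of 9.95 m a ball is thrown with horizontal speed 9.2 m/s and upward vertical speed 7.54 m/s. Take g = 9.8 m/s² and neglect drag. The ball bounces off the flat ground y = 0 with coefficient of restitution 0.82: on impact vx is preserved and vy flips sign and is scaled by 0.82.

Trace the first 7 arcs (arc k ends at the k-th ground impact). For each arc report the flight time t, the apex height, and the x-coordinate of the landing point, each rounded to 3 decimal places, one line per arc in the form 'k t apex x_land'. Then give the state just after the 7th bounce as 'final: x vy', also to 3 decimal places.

1 2.389 12.851 21.977
2 2.656 8.641 46.411
3 2.178 5.810 66.447
4 1.786 3.907 82.877
5 1.464 2.627 96.349
6 1.201 1.766 107.396
7 0.985 1.188 116.455
final: 116.455 3.956

Arc 1: start y=9.950, vy=7.540 → t=2.389, apex=12.851, x_land=21.977, impact vy=-15.870
  bounce: vy ← 0.82·15.870 = 13.014
Arc 2: start y=0.000, vy=13.014 → t=2.656, apex=8.641, x_land=46.411, impact vy=-13.014
  bounce: vy ← 0.82·13.014 = 10.671
Arc 3: start y=0.000, vy=10.671 → t=2.178, apex=5.810, x_land=66.447, impact vy=-10.671
  bounce: vy ← 0.82·10.671 = 8.750
Arc 4: start y=0.000, vy=8.750 → t=1.786, apex=3.907, x_land=82.877, impact vy=-8.750
  bounce: vy ← 0.82·8.750 = 7.175
Arc 5: start y=0.000, vy=7.175 → t=1.464, apex=2.627, x_land=96.349, impact vy=-7.175
  bounce: vy ← 0.82·7.175 = 5.884
Arc 6: start y=0.000, vy=5.884 → t=1.201, apex=1.766, x_land=107.396, impact vy=-5.884
  bounce: vy ← 0.82·5.884 = 4.825
Arc 7: start y=0.000, vy=4.825 → t=0.985, apex=1.188, x_land=116.455, impact vy=-4.825
  bounce: vy ← 0.82·4.825 = 3.956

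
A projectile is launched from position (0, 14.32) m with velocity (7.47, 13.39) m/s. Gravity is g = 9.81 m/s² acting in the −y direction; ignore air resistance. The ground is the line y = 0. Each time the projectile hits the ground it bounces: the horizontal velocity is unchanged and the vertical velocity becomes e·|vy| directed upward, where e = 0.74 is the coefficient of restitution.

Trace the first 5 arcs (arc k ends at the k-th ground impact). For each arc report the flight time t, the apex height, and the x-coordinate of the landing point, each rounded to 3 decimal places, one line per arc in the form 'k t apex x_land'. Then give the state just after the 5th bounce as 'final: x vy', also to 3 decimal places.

Arc 1: start y=14.320, vy=13.390 → t=3.552, apex=23.458, x_land=26.532, impact vy=-21.453
  bounce: vy ← 0.74·21.453 = 15.876
Arc 2: start y=0.000, vy=15.876 → t=3.237, apex=12.846, x_land=50.710, impact vy=-15.876
  bounce: vy ← 0.74·15.876 = 11.748
Arc 3: start y=0.000, vy=11.748 → t=2.395, apex=7.034, x_land=68.601, impact vy=-11.748
  bounce: vy ← 0.74·11.748 = 8.693
Arc 4: start y=0.000, vy=8.693 → t=1.772, apex=3.852, x_land=81.840, impact vy=-8.693
  bounce: vy ← 0.74·8.693 = 6.433
Arc 5: start y=0.000, vy=6.433 → t=1.312, apex=2.109, x_land=91.638, impact vy=-6.433
  bounce: vy ← 0.74·6.433 = 4.761

1 3.552 23.458 26.532
2 3.237 12.846 50.710
3 2.395 7.034 68.601
4 1.772 3.852 81.840
5 1.312 2.109 91.638
final: 91.638 4.761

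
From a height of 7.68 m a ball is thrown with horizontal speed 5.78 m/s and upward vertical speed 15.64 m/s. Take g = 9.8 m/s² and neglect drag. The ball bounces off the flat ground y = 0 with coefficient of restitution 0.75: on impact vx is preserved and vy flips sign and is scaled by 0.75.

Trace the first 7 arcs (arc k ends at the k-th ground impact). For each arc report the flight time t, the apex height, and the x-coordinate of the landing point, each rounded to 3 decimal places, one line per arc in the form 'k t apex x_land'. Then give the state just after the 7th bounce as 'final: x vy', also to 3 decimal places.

Arc 1: start y=7.680, vy=15.640 → t=3.624, apex=20.160, x_land=20.948, impact vy=-19.878
  bounce: vy ← 0.75·19.878 = 14.909
Arc 2: start y=0.000, vy=14.909 → t=3.043, apex=11.340, x_land=38.534, impact vy=-14.909
  bounce: vy ← 0.75·14.909 = 11.181
Arc 3: start y=0.000, vy=11.181 → t=2.282, apex=6.379, x_land=51.724, impact vy=-11.181
  bounce: vy ← 0.75·11.181 = 8.386
Arc 4: start y=0.000, vy=8.386 → t=1.711, apex=3.588, x_land=61.616, impact vy=-8.386
  bounce: vy ← 0.75·8.386 = 6.290
Arc 5: start y=0.000, vy=6.290 → t=1.284, apex=2.018, x_land=69.035, impact vy=-6.290
  bounce: vy ← 0.75·6.290 = 4.717
Arc 6: start y=0.000, vy=4.717 → t=0.963, apex=1.135, x_land=74.599, impact vy=-4.717
  bounce: vy ← 0.75·4.717 = 3.538
Arc 7: start y=0.000, vy=3.538 → t=0.722, apex=0.639, x_land=78.773, impact vy=-3.538
  bounce: vy ← 0.75·3.538 = 2.653

1 3.624 20.160 20.948
2 3.043 11.340 38.534
3 2.282 6.379 51.724
4 1.711 3.588 61.616
5 1.284 2.018 69.035
6 0.963 1.135 74.599
7 0.722 0.639 78.773
final: 78.773 2.653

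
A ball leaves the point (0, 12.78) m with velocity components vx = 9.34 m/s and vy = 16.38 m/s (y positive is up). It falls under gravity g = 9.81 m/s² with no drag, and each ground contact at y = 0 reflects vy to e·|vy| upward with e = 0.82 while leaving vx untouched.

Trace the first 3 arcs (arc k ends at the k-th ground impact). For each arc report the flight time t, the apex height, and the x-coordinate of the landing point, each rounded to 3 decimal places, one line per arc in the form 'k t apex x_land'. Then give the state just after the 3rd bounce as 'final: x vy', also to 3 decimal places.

Arc 1: start y=12.780, vy=16.380 → t=3.992, apex=26.455, x_land=37.286, impact vy=-22.783
  bounce: vy ← 0.82·22.783 = 18.682
Arc 2: start y=0.000, vy=18.682 → t=3.809, apex=17.788, x_land=72.860, impact vy=-18.682
  bounce: vy ← 0.82·18.682 = 15.319
Arc 3: start y=0.000, vy=15.319 → t=3.123, apex=11.961, x_land=102.030, impact vy=-15.319
  bounce: vy ← 0.82·15.319 = 12.562

1 3.992 26.455 37.286
2 3.809 17.788 72.860
3 3.123 11.961 102.030
final: 102.030 12.562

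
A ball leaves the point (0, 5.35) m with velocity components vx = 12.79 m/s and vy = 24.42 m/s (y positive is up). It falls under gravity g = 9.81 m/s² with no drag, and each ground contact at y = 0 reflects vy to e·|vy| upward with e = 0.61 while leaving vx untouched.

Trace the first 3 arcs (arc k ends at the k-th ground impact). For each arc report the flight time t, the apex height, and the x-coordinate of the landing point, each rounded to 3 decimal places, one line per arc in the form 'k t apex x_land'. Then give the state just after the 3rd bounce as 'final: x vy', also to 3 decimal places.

1 5.189 35.744 66.365
2 3.293 13.300 108.487
3 2.009 4.949 134.182
final: 134.182 6.011

Arc 1: start y=5.350, vy=24.420 → t=5.189, apex=35.744, x_land=66.365, impact vy=-26.482
  bounce: vy ← 0.61·26.482 = 16.154
Arc 2: start y=0.000, vy=16.154 → t=3.293, apex=13.300, x_land=108.487, impact vy=-16.154
  bounce: vy ← 0.61·16.154 = 9.854
Arc 3: start y=0.000, vy=9.854 → t=2.009, apex=4.949, x_land=134.182, impact vy=-9.854
  bounce: vy ← 0.61·9.854 = 6.011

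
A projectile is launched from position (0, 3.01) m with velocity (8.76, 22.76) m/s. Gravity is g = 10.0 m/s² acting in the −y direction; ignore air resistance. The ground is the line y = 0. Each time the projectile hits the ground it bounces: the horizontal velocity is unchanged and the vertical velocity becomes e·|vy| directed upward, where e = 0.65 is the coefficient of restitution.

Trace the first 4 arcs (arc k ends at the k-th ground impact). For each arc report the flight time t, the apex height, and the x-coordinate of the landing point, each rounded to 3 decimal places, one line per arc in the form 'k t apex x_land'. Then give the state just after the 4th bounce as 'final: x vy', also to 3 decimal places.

Arc 1: start y=3.010, vy=22.760 → t=4.681, apex=28.911, x_land=41.002, impact vy=-24.046
  bounce: vy ← 0.65·24.046 = 15.630
Arc 2: start y=0.000, vy=15.630 → t=3.126, apex=12.215, x_land=68.386, impact vy=-15.630
  bounce: vy ← 0.65·15.630 = 10.160
Arc 3: start y=0.000, vy=10.160 → t=2.032, apex=5.161, x_land=86.185, impact vy=-10.160
  bounce: vy ← 0.65·10.160 = 6.604
Arc 4: start y=0.000, vy=6.604 → t=1.321, apex=2.180, x_land=97.755, impact vy=-6.604
  bounce: vy ← 0.65·6.604 = 4.292

1 4.681 28.911 41.002
2 3.126 12.215 68.386
3 2.032 5.161 86.185
4 1.321 2.180 97.755
final: 97.755 4.292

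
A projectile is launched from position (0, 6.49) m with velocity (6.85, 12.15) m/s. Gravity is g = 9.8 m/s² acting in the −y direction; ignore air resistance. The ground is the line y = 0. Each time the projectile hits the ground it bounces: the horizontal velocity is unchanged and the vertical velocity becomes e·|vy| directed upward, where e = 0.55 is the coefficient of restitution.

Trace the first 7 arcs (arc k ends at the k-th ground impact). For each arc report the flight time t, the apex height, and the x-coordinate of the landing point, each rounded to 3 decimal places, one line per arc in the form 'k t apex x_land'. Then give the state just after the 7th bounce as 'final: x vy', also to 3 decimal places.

1 2.931 14.022 20.080
2 1.861 4.242 32.827
3 1.023 1.283 39.837
4 0.563 0.388 43.693
5 0.310 0.117 45.814
6 0.170 0.036 46.980
7 0.094 0.011 47.621
final: 47.621 0.252

Arc 1: start y=6.490, vy=12.150 → t=2.931, apex=14.022, x_land=20.080, impact vy=-16.578
  bounce: vy ← 0.55·16.578 = 9.118
Arc 2: start y=0.000, vy=9.118 → t=1.861, apex=4.242, x_land=32.827, impact vy=-9.118
  bounce: vy ← 0.55·9.118 = 5.015
Arc 3: start y=0.000, vy=5.015 → t=1.023, apex=1.283, x_land=39.837, impact vy=-5.015
  bounce: vy ← 0.55·5.015 = 2.758
Arc 4: start y=0.000, vy=2.758 → t=0.563, apex=0.388, x_land=43.693, impact vy=-2.758
  bounce: vy ← 0.55·2.758 = 1.517
Arc 5: start y=0.000, vy=1.517 → t=0.310, apex=0.117, x_land=45.814, impact vy=-1.517
  bounce: vy ← 0.55·1.517 = 0.834
Arc 6: start y=0.000, vy=0.834 → t=0.170, apex=0.036, x_land=46.980, impact vy=-0.834
  bounce: vy ← 0.55·0.834 = 0.459
Arc 7: start y=0.000, vy=0.459 → t=0.094, apex=0.011, x_land=47.621, impact vy=-0.459
  bounce: vy ← 0.55·0.459 = 0.252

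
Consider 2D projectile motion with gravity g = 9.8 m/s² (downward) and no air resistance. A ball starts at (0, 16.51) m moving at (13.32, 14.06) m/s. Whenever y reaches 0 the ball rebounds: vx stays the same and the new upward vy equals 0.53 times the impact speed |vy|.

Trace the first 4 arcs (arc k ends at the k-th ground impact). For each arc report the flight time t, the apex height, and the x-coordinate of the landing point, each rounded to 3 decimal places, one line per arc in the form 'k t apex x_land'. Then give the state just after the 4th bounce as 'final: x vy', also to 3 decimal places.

1 3.764 26.596 50.142
2 2.470 7.471 83.037
3 1.309 2.099 100.471
4 0.694 0.589 109.711
final: 109.711 1.802

Arc 1: start y=16.510, vy=14.060 → t=3.764, apex=26.596, x_land=50.142, impact vy=-22.832
  bounce: vy ← 0.53·22.832 = 12.101
Arc 2: start y=0.000, vy=12.101 → t=2.470, apex=7.471, x_land=83.037, impact vy=-12.101
  bounce: vy ← 0.53·12.101 = 6.413
Arc 3: start y=0.000, vy=6.413 → t=1.309, apex=2.099, x_land=100.471, impact vy=-6.413
  bounce: vy ← 0.53·6.413 = 3.399
Arc 4: start y=0.000, vy=3.399 → t=0.694, apex=0.589, x_land=109.711, impact vy=-3.399
  bounce: vy ← 0.53·3.399 = 1.802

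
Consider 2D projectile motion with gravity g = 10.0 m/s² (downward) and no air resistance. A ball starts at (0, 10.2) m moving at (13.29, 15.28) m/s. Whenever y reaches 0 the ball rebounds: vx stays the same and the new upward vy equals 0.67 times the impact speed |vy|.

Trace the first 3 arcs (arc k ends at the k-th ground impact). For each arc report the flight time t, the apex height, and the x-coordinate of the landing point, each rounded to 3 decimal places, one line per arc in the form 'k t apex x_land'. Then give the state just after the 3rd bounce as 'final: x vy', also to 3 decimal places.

1 3.620 21.874 48.104
2 2.803 9.819 85.353
3 1.878 4.408 110.309
final: 110.309 6.291

Arc 1: start y=10.200, vy=15.280 → t=3.620, apex=21.874, x_land=48.104, impact vy=-20.916
  bounce: vy ← 0.67·20.916 = 14.014
Arc 2: start y=0.000, vy=14.014 → t=2.803, apex=9.819, x_land=85.353, impact vy=-14.014
  bounce: vy ← 0.67·14.014 = 9.389
Arc 3: start y=0.000, vy=9.389 → t=1.878, apex=4.408, x_land=110.309, impact vy=-9.389
  bounce: vy ← 0.67·9.389 = 6.291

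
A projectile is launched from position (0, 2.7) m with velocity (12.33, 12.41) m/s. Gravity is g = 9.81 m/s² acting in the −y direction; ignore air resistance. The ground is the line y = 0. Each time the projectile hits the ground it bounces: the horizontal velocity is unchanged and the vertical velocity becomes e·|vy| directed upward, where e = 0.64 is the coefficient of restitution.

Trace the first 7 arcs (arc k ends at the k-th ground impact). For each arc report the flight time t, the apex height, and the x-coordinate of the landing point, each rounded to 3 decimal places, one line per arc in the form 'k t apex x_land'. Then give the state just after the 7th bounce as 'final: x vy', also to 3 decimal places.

Arc 1: start y=2.700, vy=12.410 → t=2.732, apex=10.550, x_land=33.680, impact vy=-14.387
  bounce: vy ← 0.64·14.387 = 9.208
Arc 2: start y=0.000, vy=9.208 → t=1.877, apex=4.321, x_land=56.826, impact vy=-9.208
  bounce: vy ← 0.64·9.208 = 5.893
Arc 3: start y=0.000, vy=5.893 → t=1.201, apex=1.770, x_land=71.639, impact vy=-5.893
  bounce: vy ← 0.64·5.893 = 3.771
Arc 4: start y=0.000, vy=3.771 → t=0.769, apex=0.725, x_land=81.120, impact vy=-3.771
  bounce: vy ← 0.64·3.771 = 2.414
Arc 5: start y=0.000, vy=2.414 → t=0.492, apex=0.297, x_land=87.187, impact vy=-2.414
  bounce: vy ← 0.64·2.414 = 1.545
Arc 6: start y=0.000, vy=1.545 → t=0.315, apex=0.122, x_land=91.071, impact vy=-1.545
  bounce: vy ← 0.64·1.545 = 0.989
Arc 7: start y=0.000, vy=0.989 → t=0.202, apex=0.050, x_land=93.556, impact vy=-0.989
  bounce: vy ← 0.64·0.989 = 0.633

1 2.732 10.550 33.680
2 1.877 4.321 56.826
3 1.201 1.770 71.639
4 0.769 0.725 81.120
5 0.492 0.297 87.187
6 0.315 0.122 91.071
7 0.202 0.050 93.556
final: 93.556 0.633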